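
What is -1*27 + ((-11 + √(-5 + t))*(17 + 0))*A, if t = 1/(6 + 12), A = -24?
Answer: 4461 - 68*I*√178 ≈ 4461.0 - 907.23*I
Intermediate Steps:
t = 1/18 ≈ 0.055556
-1*27 + ((-11 + √(-5 + t))*(17 + 0))*A = -1*27 + ((-11 + √(-5 + 1/18))*(17 + 0))*(-24) = -27 + ((-11 + √(-89/18))*17)*(-24) = -27 + ((-11 + I*√178/6)*17)*(-24) = -27 + (-187 + 17*I*√178/6)*(-24) = -27 + (4488 - 68*I*√178) = 4461 - 68*I*√178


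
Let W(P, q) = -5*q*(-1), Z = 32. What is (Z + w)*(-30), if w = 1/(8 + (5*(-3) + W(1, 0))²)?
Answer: -223710/233 ≈ -960.13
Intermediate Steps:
W(P, q) = 5*q
w = 1/233 (w = 1/(8 + (5*(-3) + 5*0)²) = 1/(8 + (-15 + 0)²) = 1/(8 + (-15)²) = 1/(8 + 225) = 1/233 ≈ 0.0042918)
(Z + w)*(-30) = (32 + 1/233)*(-30) = (7457/233)*(-30) = -223710/233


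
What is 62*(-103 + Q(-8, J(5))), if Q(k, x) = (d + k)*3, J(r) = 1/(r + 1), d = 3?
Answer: -7316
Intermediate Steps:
J(r) = 1/(1 + r)
Q(k, x) = 9 + 3*k (Q(k, x) = (3 + k)*3 = 9 + 3*k)
62*(-103 + Q(-8, J(5))) = 62*(-103 + (9 + 3*(-8))) = 62*(-103 + (9 - 24)) = 62*(-103 - 15) = 62*(-118) = -7316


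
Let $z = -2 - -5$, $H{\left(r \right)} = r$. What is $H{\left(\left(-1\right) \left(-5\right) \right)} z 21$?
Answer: $315$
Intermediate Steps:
$z = 3$ ($z = -2 + 5 = 3$)
$H{\left(\left(-1\right) \left(-5\right) \right)} z 21 = \left(-1\right) \left(-5\right) 3 \cdot 21 = 5 \cdot 3 \cdot 21 = 15 \cdot 21 = 315$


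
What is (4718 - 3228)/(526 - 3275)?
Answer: -1490/2749 ≈ -0.54202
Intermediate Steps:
(4718 - 3228)/(526 - 3275) = 1490/(-2749) = 1490*(-1/2749) = -1490/2749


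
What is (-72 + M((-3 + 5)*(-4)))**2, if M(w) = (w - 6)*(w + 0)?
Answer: 1600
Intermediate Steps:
M(w) = w*(-6 + w) (M(w) = (-6 + w)*w = w*(-6 + w))
(-72 + M((-3 + 5)*(-4)))**2 = (-72 + ((-3 + 5)*(-4))*(-6 + (-3 + 5)*(-4)))**2 = (-72 + (2*(-4))*(-6 + 2*(-4)))**2 = (-72 - 8*(-6 - 8))**2 = (-72 - 8*(-14))**2 = (-72 + 112)**2 = 40**2 = 1600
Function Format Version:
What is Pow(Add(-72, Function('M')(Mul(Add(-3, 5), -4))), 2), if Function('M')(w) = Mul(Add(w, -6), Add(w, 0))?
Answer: 1600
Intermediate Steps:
Function('M')(w) = Mul(w, Add(-6, w)) (Function('M')(w) = Mul(Add(-6, w), w) = Mul(w, Add(-6, w)))
Pow(Add(-72, Function('M')(Mul(Add(-3, 5), -4))), 2) = Pow(Add(-72, Mul(Mul(Add(-3, 5), -4), Add(-6, Mul(Add(-3, 5), -4)))), 2) = Pow(Add(-72, Mul(Mul(2, -4), Add(-6, Mul(2, -4)))), 2) = Pow(Add(-72, Mul(-8, Add(-6, -8))), 2) = Pow(Add(-72, Mul(-8, -14)), 2) = Pow(Add(-72, 112), 2) = Pow(40, 2) = 1600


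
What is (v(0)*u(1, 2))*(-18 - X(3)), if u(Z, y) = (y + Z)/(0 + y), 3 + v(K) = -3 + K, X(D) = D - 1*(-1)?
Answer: 198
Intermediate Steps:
X(D) = 1 + D (X(D) = D + 1 = 1 + D)
v(K) = -6 + K (v(K) = -3 + (-3 + K) = -6 + K)
u(Z, y) = (Z + y)/y
(v(0)*u(1, 2))*(-18 - X(3)) = ((-6 + 0)*((1 + 2)/2))*(-18 - (1 + 3)) = (-3*3)*(-18 - 1*4) = (-6*3/2)*(-18 - 4) = -9*(-22) = 198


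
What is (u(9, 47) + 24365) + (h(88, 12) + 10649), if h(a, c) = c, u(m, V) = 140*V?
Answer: 41606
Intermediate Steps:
(u(9, 47) + 24365) + (h(88, 12) + 10649) = (140*47 + 24365) + (12 + 10649) = (6580 + 24365) + 10661 = 30945 + 10661 = 41606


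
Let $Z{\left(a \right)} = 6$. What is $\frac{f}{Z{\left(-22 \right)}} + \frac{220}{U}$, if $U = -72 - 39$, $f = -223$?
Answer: $- \frac{2897}{74} \approx -39.149$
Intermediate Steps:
$U = -111$ ($U = -72 - 39 = -111$)
$\frac{f}{Z{\left(-22 \right)}} + \frac{220}{U} = - \frac{223}{6} + \frac{220}{-111} = \left(-223\right) \frac{1}{6} + 220 \left(- \frac{1}{111}\right) = - \frac{223}{6} - \frac{220}{111} = - \frac{2897}{74}$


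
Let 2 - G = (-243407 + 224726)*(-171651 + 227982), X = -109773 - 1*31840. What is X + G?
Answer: 1052177800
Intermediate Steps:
X = -141613 (X = -109773 - 31840 = -141613)
G = 1052319413 (G = 2 - (-243407 + 224726)*(-171651 + 227982) = 2 - (-18681)*56331 = 2 - 1*(-1052319411) = 2 + 1052319411 = 1052319413)
X + G = -141613 + 1052319413 = 1052177800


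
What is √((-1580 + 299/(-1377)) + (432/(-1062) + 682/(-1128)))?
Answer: I*√1138511006098093/848538 ≈ 39.765*I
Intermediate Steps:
√((-1580 + 299/(-1377)) + (432/(-1062) + 682/(-1128))) = √((-1580 + 299*(-1/1377)) + (432*(-1/1062) + 682*(-1/1128))) = √((-1580 - 299/1377) + (-24/59 - 341/564)) = √(-2175959/1377 - 33655/33276) = √(-24151184873/15273684) = I*√1138511006098093/848538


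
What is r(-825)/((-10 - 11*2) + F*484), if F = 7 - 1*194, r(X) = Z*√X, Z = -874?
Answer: 437*I*√33/9054 ≈ 0.27727*I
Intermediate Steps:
r(X) = -874*√X
F = -187 (F = 7 - 194 = -187)
r(-825)/((-10 - 11*2) + F*484) = (-4370*I*√33)/((-10 - 11*2) - 187*484) = (-4370*I*√33)/((-10 - 22) - 90508) = (-4370*I*√33)/(-32 - 90508) = -4370*I*√33/(-90540) = -4370*I*√33*(-1/90540) = 437*I*√33/9054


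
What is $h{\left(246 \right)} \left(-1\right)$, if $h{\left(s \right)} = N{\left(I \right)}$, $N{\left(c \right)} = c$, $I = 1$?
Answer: $-1$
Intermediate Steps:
$h{\left(s \right)} = 1$
$h{\left(246 \right)} \left(-1\right) = 1 \left(-1\right) = -1$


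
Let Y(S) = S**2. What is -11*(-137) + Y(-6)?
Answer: 1543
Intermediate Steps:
-11*(-137) + Y(-6) = -11*(-137) + (-6)**2 = 1507 + 36 = 1543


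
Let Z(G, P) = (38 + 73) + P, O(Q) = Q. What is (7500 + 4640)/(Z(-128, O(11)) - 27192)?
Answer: -1214/2707 ≈ -0.44847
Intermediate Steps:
Z(G, P) = 111 + P
(7500 + 4640)/(Z(-128, O(11)) - 27192) = (7500 + 4640)/((111 + 11) - 27192) = 12140/(122 - 27192) = 12140/(-27070) = 12140*(-1/27070) = -1214/2707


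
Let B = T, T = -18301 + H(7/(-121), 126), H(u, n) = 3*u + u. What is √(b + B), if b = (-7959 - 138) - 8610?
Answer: 2*I*√1058999/11 ≈ 187.1*I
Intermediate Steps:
H(u, n) = 4*u
T = -2214449/121 (T = -18301 + 4*(7/(-121)) = -18301 + 4*(7*(-1/121)) = -18301 + 4*(-7/121) = -18301 - 28/121 = -2214449/121 ≈ -18301.)
b = -16707 (b = -8097 - 8610 = -16707)
B = -2214449/121 ≈ -18301.
√(b + B) = √(-16707 - 2214449/121) = √(-4235996/121) = 2*I*√1058999/11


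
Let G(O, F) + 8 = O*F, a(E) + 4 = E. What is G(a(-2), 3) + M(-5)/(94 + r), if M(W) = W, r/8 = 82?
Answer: -3901/150 ≈ -26.007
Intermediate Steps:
r = 656 (r = 8*82 = 656)
a(E) = -4 + E
G(O, F) = -8 + F*O (G(O, F) = -8 + O*F = -8 + F*O)
G(a(-2), 3) + M(-5)/(94 + r) = (-8 + 3*(-4 - 2)) - 5/(94 + 656) = (-8 + 3*(-6)) - 5/750 = (-8 - 18) + (1/750)*(-5) = -26 - 1/150 = -3901/150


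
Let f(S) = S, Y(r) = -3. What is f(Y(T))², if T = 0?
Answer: 9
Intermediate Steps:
f(Y(T))² = (-3)² = 9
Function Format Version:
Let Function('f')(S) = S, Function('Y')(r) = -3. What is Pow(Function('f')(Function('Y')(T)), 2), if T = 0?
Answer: 9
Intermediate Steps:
Pow(Function('f')(Function('Y')(T)), 2) = Pow(-3, 2) = 9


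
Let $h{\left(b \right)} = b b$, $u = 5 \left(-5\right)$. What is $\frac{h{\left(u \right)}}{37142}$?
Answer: $\frac{625}{37142} \approx 0.016827$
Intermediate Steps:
$u = -25$
$h{\left(b \right)} = b^{2}$
$\frac{h{\left(u \right)}}{37142} = \frac{\left(-25\right)^{2}}{37142} = 625 \cdot \frac{1}{37142} = \frac{625}{37142}$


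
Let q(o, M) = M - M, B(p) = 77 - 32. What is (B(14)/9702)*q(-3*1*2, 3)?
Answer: 0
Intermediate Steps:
B(p) = 45
q(o, M) = 0
(B(14)/9702)*q(-3*1*2, 3) = (45/9702)*0 = (45*(1/9702))*0 = (5/1078)*0 = 0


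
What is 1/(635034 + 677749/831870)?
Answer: 831870/528266411329 ≈ 1.5747e-6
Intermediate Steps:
1/(635034 + 677749/831870) = 1/(528266411329/831870) = 831870/528266411329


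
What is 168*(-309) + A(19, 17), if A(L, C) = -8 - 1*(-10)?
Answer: -51910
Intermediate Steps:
A(L, C) = 2 (A(L, C) = -8 + 10 = 2)
168*(-309) + A(19, 17) = 168*(-309) + 2 = -51912 + 2 = -51910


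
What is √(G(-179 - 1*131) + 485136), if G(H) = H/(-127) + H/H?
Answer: √7824814043/127 ≈ 696.52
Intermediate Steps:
G(H) = 1 - H/127 (G(H) = H*(-1/127) + 1 = -H/127 + 1 = 1 - H/127)
√(G(-179 - 1*131) + 485136) = √((1 - (-179 - 1*131)/127) + 485136) = √((1 - (-179 - 131)/127) + 485136) = √((1 - 1/127*(-310)) + 485136) = √((1 + 310/127) + 485136) = √(437/127 + 485136) = √(61612709/127) = √7824814043/127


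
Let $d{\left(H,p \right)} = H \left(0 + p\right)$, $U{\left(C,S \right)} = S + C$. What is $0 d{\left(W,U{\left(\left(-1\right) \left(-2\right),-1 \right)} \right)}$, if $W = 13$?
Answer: $0$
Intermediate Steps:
$U{\left(C,S \right)} = C + S$
$d{\left(H,p \right)} = H p$
$0 d{\left(W,U{\left(\left(-1\right) \left(-2\right),-1 \right)} \right)} = 0 \cdot 13 \left(\left(-1\right) \left(-2\right) - 1\right) = 0 \cdot 13 \left(2 - 1\right) = 0 \cdot 13 \cdot 1 = 0 \cdot 13 = 0$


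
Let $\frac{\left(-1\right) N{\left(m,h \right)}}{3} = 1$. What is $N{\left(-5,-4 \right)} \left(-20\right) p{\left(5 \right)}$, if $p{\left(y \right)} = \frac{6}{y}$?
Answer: $72$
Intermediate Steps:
$N{\left(m,h \right)} = -3$ ($N{\left(m,h \right)} = \left(-3\right) 1 = -3$)
$N{\left(-5,-4 \right)} \left(-20\right) p{\left(5 \right)} = \left(-3\right) \left(-20\right) \frac{6}{5} = 60 \cdot 6 \cdot \frac{1}{5} = 60 \cdot \frac{6}{5} = 72$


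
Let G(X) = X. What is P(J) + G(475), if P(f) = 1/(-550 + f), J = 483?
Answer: 31824/67 ≈ 474.98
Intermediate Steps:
P(J) + G(475) = 1/(-550 + 483) + 475 = 1/(-67) + 475 = -1/67 + 475 = 31824/67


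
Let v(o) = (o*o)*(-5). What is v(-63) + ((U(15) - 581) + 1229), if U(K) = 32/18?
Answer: -172757/9 ≈ -19195.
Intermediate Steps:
U(K) = 16/9 (U(K) = 32*(1/18) = 16/9)
v(o) = -5*o² (v(o) = o²*(-5) = -5*o²)
v(-63) + ((U(15) - 581) + 1229) = -5*(-63)² + ((16/9 - 581) + 1229) = -5*3969 + (-5213/9 + 1229) = -19845 + 5848/9 = -172757/9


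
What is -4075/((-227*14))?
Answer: 4075/3178 ≈ 1.2823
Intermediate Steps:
-4075/((-227*14)) = -4075/((-1*3178)) = -4075/(-3178) = -4075*(-1/3178) = 4075/3178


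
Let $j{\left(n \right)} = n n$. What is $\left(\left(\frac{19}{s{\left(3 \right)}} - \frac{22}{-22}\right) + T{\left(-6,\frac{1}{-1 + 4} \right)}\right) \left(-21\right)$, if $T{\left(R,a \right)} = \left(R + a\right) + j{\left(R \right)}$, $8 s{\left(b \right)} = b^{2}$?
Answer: $- \frac{3038}{3} \approx -1012.7$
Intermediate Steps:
$j{\left(n \right)} = n^{2}$
$s{\left(b \right)} = \frac{b^{2}}{8}$
$T{\left(R,a \right)} = R + a + R^{2}$ ($T{\left(R,a \right)} = \left(R + a\right) + R^{2} = R + a + R^{2}$)
$\left(\left(\frac{19}{s{\left(3 \right)}} - \frac{22}{-22}\right) + T{\left(-6,\frac{1}{-1 + 4} \right)}\right) \left(-21\right) = \left(\left(\frac{19}{\frac{1}{8} \cdot 3^{2}} - \frac{22}{-22}\right) + \left(-6 + \frac{1}{-1 + 4} + \left(-6\right)^{2}\right)\right) \left(-21\right) = \left(\left(\frac{19}{\frac{1}{8} \cdot 9} - -1\right) + \left(-6 + \frac{1}{3} + 36\right)\right) \left(-21\right) = \left(\left(\frac{19}{\frac{9}{8}} + 1\right) + \left(-6 + \frac{1}{3} + 36\right)\right) \left(-21\right) = \left(\left(19 \cdot \frac{8}{9} + 1\right) + \frac{91}{3}\right) \left(-21\right) = \left(\left(\frac{152}{9} + 1\right) + \frac{91}{3}\right) \left(-21\right) = \left(\frac{161}{9} + \frac{91}{3}\right) \left(-21\right) = \frac{434}{9} \left(-21\right) = - \frac{3038}{3}$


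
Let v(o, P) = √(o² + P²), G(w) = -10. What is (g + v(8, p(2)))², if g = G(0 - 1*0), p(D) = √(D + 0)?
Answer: (10 - √66)² ≈ 3.5192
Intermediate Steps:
p(D) = √D
g = -10
v(o, P) = √(P² + o²)
(g + v(8, p(2)))² = (-10 + √((√2)² + 8²))² = (-10 + √(2 + 64))² = (-10 + √66)²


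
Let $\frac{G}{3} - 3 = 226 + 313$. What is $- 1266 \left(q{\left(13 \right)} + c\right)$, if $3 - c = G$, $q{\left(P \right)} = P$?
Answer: $2038260$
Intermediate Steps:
$G = 1626$ ($G = 9 + 3 \left(226 + 313\right) = 9 + 3 \cdot 539 = 9 + 1617 = 1626$)
$c = -1623$ ($c = 3 - 1626 = -1623$)
$- 1266 \left(q{\left(13 \right)} + c\right) = - 1266 \left(13 - 1623\right) = \left(-1266\right) \left(-1610\right) = 2038260$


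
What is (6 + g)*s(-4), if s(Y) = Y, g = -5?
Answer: -4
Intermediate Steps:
(6 + g)*s(-4) = (6 - 5)*(-4) = 1*(-4) = -4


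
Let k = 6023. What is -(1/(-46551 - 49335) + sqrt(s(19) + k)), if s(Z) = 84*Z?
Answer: 1/95886 - sqrt(7619) ≈ -87.287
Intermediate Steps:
-(1/(-46551 - 49335) + sqrt(s(19) + k)) = -(1/(-46551 - 49335) + sqrt(84*19 + 6023)) = -(1/(-95886) + sqrt(1596 + 6023)) = -(-1/95886 + sqrt(7619)) = 1/95886 - sqrt(7619)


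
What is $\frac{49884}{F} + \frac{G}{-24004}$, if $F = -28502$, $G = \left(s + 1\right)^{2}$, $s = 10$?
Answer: $- \frac{600432139}{342081004} \approx -1.7552$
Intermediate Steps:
$G = 121$ ($G = \left(10 + 1\right)^{2} = 11^{2} = 121$)
$\frac{49884}{F} + \frac{G}{-24004} = \frac{49884}{-28502} + \frac{121}{-24004} = 49884 \left(- \frac{1}{28502}\right) + 121 \left(- \frac{1}{24004}\right) = - \frac{24942}{14251} - \frac{121}{24004} = - \frac{600432139}{342081004}$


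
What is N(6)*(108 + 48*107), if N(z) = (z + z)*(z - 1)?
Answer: 314640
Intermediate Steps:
N(z) = 2*z*(-1 + z) (N(z) = (2*z)*(-1 + z) = 2*z*(-1 + z))
N(6)*(108 + 48*107) = (2*6*(-1 + 6))*(108 + 48*107) = (2*6*5)*(108 + 5136) = 60*5244 = 314640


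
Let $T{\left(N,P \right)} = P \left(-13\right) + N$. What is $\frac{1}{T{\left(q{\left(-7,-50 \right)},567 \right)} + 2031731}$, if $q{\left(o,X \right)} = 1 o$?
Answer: $\frac{1}{2024353} \approx 4.9398 \cdot 10^{-7}$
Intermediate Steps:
$q{\left(o,X \right)} = o$
$T{\left(N,P \right)} = N - 13 P$ ($T{\left(N,P \right)} = - 13 P + N = N - 13 P$)
$\frac{1}{T{\left(q{\left(-7,-50 \right)},567 \right)} + 2031731} = \frac{1}{\left(-7 - 7371\right) + 2031731} = \frac{1}{-7378 + 2031731} = \frac{1}{2024353}$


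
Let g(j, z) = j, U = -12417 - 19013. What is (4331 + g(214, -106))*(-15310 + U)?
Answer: -212433300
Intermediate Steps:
U = -31430
(4331 + g(214, -106))*(-15310 + U) = (4331 + 214)*(-15310 - 31430) = 4545*(-46740) = -212433300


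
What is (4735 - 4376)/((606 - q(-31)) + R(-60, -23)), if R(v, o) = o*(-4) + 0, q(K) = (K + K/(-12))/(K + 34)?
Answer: 12924/25469 ≈ 0.50744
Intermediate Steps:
q(K) = 11*K/(12*(34 + K)) (q(K) = (K + K*(-1/12))/(34 + K) = (K - K/12)/(34 + K) = (11*K/12)/(34 + K) = 11*K/(12*(34 + K)))
R(v, o) = -4*o (R(v, o) = -4*o + 0 = -4*o)
(4735 - 4376)/((606 - q(-31)) + R(-60, -23)) = (4735 - 4376)/((606 - 11*(-31)/(12*(34 - 31))) - 4*(-23)) = 359/((606 - 11*(-31)/(12*3)) + 92) = 359/((606 - 1*(-341/36)) + 92) = 359/((606 + 341/36) + 92) = 359/(22157/36 + 92) = 359/(25469/36) = 359*(36/25469) = 12924/25469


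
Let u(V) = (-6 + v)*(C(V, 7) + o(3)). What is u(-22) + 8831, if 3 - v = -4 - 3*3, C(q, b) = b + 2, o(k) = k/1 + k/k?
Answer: 8961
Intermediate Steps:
o(k) = 1 + k (o(k) = k*1 + 1 = k + 1 = 1 + k)
C(q, b) = 2 + b
v = 16 (v = 3 - (-4 - 3*3) = 3 - (-4 - 9) = 3 - 1*(-13) = 3 + 13 = 16)
u(V) = 130 (u(V) = (-6 + 16)*((2 + 7) + (1 + 3)) = 10*(9 + 4) = 10*13 = 130)
u(-22) + 8831 = 130 + 8831 = 8961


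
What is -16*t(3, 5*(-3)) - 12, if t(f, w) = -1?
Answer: 4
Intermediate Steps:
-16*t(3, 5*(-3)) - 12 = -16*(-1) - 12 = 16 - 12 = 4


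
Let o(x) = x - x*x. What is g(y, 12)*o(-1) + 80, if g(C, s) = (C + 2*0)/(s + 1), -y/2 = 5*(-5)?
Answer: 940/13 ≈ 72.308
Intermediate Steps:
y = 50 (y = -10*(-5) = -2*(-25) = 50)
o(x) = x - x²
g(C, s) = C/(1 + s) (g(C, s) = (C + 0)/(1 + s) = C/(1 + s))
g(y, 12)*o(-1) + 80 = (50/(1 + 12))*(-(1 - 1*(-1))) + 80 = (50/13)*(-(1 + 1)) + 80 = (50*(1/13))*(-1*2) + 80 = (50/13)*(-2) + 80 = -100/13 + 80 = 940/13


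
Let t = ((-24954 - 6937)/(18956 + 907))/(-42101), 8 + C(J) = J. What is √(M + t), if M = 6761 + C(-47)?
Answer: √521069376618694134883/278750721 ≈ 81.890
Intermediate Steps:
C(J) = -8 + J
t = 31891/836252163 (t = -31891/19863*(-1/42101) = 31891/836252163 ≈ 3.8136e-5)
M = 6706 (M = 6761 + (-8 - 47) = 6761 - 55 = 6706)
√(M + t) = √(6706 + 31891/836252163) = √(5607907036969/836252163) = √521069376618694134883/278750721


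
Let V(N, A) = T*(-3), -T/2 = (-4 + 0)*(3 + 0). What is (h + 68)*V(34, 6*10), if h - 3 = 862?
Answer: -67176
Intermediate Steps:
h = 865 (h = 3 + 862 = 865)
T = 24 (T = -2*(-4 + 0)*(3 + 0) = -(-8)*3 = -2*(-12) = 24)
V(N, A) = -72 (V(N, A) = 24*(-3) = -72)
(h + 68)*V(34, 6*10) = (865 + 68)*(-72) = 933*(-72) = -67176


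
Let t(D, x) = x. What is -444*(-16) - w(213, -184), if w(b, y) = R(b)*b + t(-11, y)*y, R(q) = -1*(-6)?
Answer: -28030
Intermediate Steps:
R(q) = 6
w(b, y) = y**2 + 6*b (w(b, y) = 6*b + y*y = 6*b + y**2 = y**2 + 6*b)
-444*(-16) - w(213, -184) = -444*(-16) - ((-184)**2 + 6*213) = 7104 - (33856 + 1278) = 7104 - 1*35134 = 7104 - 35134 = -28030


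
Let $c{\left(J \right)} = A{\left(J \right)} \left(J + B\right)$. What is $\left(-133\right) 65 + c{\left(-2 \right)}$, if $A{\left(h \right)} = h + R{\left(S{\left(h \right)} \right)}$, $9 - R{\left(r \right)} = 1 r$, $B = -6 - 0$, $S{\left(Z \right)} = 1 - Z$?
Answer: $-8677$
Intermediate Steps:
$B = -6$ ($B = -6 + 0 = -6$)
$R{\left(r \right)} = 9 - r$ ($R{\left(r \right)} = 9 - 1 r = 9 - r$)
$A{\left(h \right)} = 8 + 2 h$ ($A{\left(h \right)} = h - \left(-8 - h\right) = h + \left(9 + \left(-1 + h\right)\right) = h + \left(8 + h\right) = 8 + 2 h$)
$c{\left(J \right)} = \left(-6 + J\right) \left(8 + 2 J\right)$ ($c{\left(J \right)} = \left(8 + 2 J\right) \left(J - 6\right) = \left(8 + 2 J\right) \left(-6 + J\right) = \left(-6 + J\right) \left(8 + 2 J\right)$)
$\left(-133\right) 65 + c{\left(-2 \right)} = \left(-133\right) 65 + 2 \left(-6 - 2\right) \left(4 - 2\right) = -8645 + 2 \left(-8\right) 2 = -8645 - 32 = -8677$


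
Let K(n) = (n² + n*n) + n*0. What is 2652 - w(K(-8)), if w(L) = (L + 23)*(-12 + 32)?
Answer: -368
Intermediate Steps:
K(n) = 2*n² (K(n) = (n² + n²) + 0 = 2*n² + 0 = 2*n²)
w(L) = 460 + 20*L (w(L) = (23 + L)*20 = 460 + 20*L)
2652 - w(K(-8)) = 2652 - (460 + 20*(2*(-8)²)) = 2652 - (460 + 20*(2*64)) = 2652 - (460 + 20*128) = 2652 - (460 + 2560) = 2652 - 1*3020 = 2652 - 3020 = -368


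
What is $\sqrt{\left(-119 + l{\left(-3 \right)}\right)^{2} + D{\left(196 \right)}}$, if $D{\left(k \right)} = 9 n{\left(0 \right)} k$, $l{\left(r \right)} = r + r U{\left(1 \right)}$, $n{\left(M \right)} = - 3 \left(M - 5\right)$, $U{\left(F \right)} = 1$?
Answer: $\sqrt{42085} \approx 205.15$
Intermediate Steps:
$n{\left(M \right)} = 15 - 3 M$ ($n{\left(M \right)} = - 3 \left(-5 + M\right) = 15 - 3 M$)
$l{\left(r \right)} = 2 r$ ($l{\left(r \right)} = r + r 1 = r + r = 2 r$)
$D{\left(k \right)} = 135 k$ ($D{\left(k \right)} = 9 \left(15 - 0\right) k = 9 \left(15 + 0\right) k = 9 \cdot 15 k = 135 k$)
$\sqrt{\left(-119 + l{\left(-3 \right)}\right)^{2} + D{\left(196 \right)}} = \sqrt{\left(-119 + 2 \left(-3\right)\right)^{2} + 135 \cdot 196} = \sqrt{\left(-119 - 6\right)^{2} + 26460} = \sqrt{\left(-125\right)^{2} + 26460} = \sqrt{15625 + 26460} = \sqrt{42085}$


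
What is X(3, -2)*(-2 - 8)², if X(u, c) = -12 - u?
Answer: -1500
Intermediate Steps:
X(3, -2)*(-2 - 8)² = (-12 - 1*3)*(-2 - 8)² = (-12 - 3)*(-10)² = -15*100 = -1500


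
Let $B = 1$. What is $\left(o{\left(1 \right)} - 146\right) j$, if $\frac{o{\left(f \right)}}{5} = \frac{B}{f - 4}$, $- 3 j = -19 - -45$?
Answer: $\frac{11518}{9} \approx 1279.8$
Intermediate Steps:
$j = - \frac{26}{3}$ ($j = - \frac{-19 - -45}{3} = - \frac{-19 + 45}{3} = \left(- \frac{1}{3}\right) 26 = - \frac{26}{3} \approx -8.6667$)
$o{\left(f \right)} = \frac{5}{-4 + f}$ ($o{\left(f \right)} = 5 \cdot 1 \frac{1}{f - 4} = 5 \cdot 1 \frac{1}{-4 + f} = \frac{5}{-4 + f}$)
$\left(o{\left(1 \right)} - 146\right) j = \left(\frac{5}{-4 + 1} - 146\right) \left(- \frac{26}{3}\right) = \left(\frac{5}{-3} - 146\right) \left(- \frac{26}{3}\right) = \left(5 \left(- \frac{1}{3}\right) - 146\right) \left(- \frac{26}{3}\right) = \left(- \frac{5}{3} - 146\right) \left(- \frac{26}{3}\right) = \left(- \frac{443}{3}\right) \left(- \frac{26}{3}\right) = \frac{11518}{9}$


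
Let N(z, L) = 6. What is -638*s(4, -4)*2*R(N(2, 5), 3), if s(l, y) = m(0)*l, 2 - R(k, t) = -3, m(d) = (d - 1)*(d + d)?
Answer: 0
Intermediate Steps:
m(d) = 2*d*(-1 + d) (m(d) = (-1 + d)*(2*d) = 2*d*(-1 + d))
R(k, t) = 5 (R(k, t) = 2 - 1*(-3) = 2 + 3 = 5)
s(l, y) = 0 (s(l, y) = (2*0*(-1 + 0))*l = (2*0*(-1))*l = 0*l = 0)
-638*s(4, -4)*2*R(N(2, 5), 3) = -638*0*2*5 = -0*5 = -638*0 = 0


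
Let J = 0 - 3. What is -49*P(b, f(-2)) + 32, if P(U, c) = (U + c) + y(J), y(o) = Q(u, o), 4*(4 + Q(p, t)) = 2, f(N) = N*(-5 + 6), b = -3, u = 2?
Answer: 897/2 ≈ 448.50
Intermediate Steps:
f(N) = N (f(N) = N*1 = N)
J = -3
Q(p, t) = -7/2 (Q(p, t) = -4 + (1/4)*2 = -4 + 1/2 = -7/2)
y(o) = -7/2
P(U, c) = -7/2 + U + c (P(U, c) = (U + c) - 7/2 = -7/2 + U + c)
-49*P(b, f(-2)) + 32 = -49*(-7/2 - 3 - 2) + 32 = -49*(-17/2) + 32 = 833/2 + 32 = 897/2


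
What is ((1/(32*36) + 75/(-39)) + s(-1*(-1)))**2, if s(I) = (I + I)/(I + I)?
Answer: 190743721/224280576 ≈ 0.85047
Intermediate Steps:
s(I) = 1 (s(I) = (2*I)/((2*I)) = (2*I)*(1/(2*I)) = 1)
((1/(32*36) + 75/(-39)) + s(-1*(-1)))**2 = ((1/(32*36) + 75/(-39)) + 1)**2 = (((1/32)*(1/36) + 75*(-1/39)) + 1)**2 = ((1/1152 - 25/13) + 1)**2 = (-28787/14976 + 1)**2 = (-13811/14976)**2 = 190743721/224280576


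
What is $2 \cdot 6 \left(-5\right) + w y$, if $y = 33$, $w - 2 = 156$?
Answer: $5154$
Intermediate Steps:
$w = 158$ ($w = 2 + 156 = 158$)
$2 \cdot 6 \left(-5\right) + w y = 2 \cdot 6 \left(-5\right) + 158 \cdot 33 = 12 \left(-5\right) + 5214 = -60 + 5214 = 5154$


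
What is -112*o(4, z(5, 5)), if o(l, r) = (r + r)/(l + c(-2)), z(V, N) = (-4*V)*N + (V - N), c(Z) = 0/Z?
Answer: 5600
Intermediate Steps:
c(Z) = 0
z(V, N) = V - N - 4*N*V (z(V, N) = -4*N*V + (V - N) = V - N - 4*N*V)
o(l, r) = 2*r/l (o(l, r) = (r + r)/(l + 0) = (2*r)/l = 2*r/l)
-112*o(4, z(5, 5)) = -224*(5 - 1*5 - 4*5*5)/4 = -224*(5 - 5 - 100)/4 = -224*(-100)/4 = -112*(-50) = 5600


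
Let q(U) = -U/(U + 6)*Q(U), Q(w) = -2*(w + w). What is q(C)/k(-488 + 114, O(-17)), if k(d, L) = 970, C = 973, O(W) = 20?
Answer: 1893458/474815 ≈ 3.9878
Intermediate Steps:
Q(w) = -4*w
q(U) = 4*U**2/(6 + U) (q(U) = -U/(U + 6)*(-4*U) = -U/(6 + U)*(-4*U) = -(-4)*U**2/(6 + U) = 4*U**2/(6 + U))
q(C)/k(-488 + 114, O(-17)) = (4*973**2/(6 + 973))/970 = (4*946729/979)*(1/970) = (4*946729*(1/979))*(1/970) = (3786916/979)*(1/970) = 1893458/474815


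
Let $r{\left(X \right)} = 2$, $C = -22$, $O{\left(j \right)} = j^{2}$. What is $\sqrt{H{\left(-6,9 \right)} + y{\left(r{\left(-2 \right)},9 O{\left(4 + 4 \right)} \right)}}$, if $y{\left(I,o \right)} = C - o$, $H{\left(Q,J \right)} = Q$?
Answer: $2 i \sqrt{151} \approx 24.576 i$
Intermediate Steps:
$y{\left(I,o \right)} = -22 - o$
$\sqrt{H{\left(-6,9 \right)} + y{\left(r{\left(-2 \right)},9 O{\left(4 + 4 \right)} \right)}} = \sqrt{-6 - \left(22 + 9 \left(4 + 4\right)^{2}\right)} = \sqrt{-6 - \left(22 + 9 \cdot 8^{2}\right)} = \sqrt{-6 - \left(22 + 9 \cdot 64\right)} = \sqrt{-6 - 598} = \sqrt{-604} = 2 i \sqrt{151}$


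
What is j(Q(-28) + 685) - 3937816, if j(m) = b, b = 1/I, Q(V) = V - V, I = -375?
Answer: -1476681001/375 ≈ -3.9378e+6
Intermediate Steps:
Q(V) = 0
b = -1/375 (b = 1/(-375) = -1/375 ≈ -0.0026667)
j(m) = -1/375
j(Q(-28) + 685) - 3937816 = -1/375 - 3937816 = -1476681001/375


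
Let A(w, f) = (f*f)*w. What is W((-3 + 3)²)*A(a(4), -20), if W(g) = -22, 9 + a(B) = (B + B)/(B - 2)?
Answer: 44000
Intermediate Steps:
a(B) = -9 + 2*B/(-2 + B) (a(B) = -9 + (B + B)/(B - 2) = -9 + (2*B)/(-2 + B) = -9 + 2*B/(-2 + B))
A(w, f) = w*f² (A(w, f) = f²*w = w*f²)
W((-3 + 3)²)*A(a(4), -20) = -22*(18 - 7*4)/(-2 + 4)*(-20)² = -22*(18 - 28)/2*400 = -22*(½)*(-10)*400 = -(-110)*400 = -22*(-2000) = 44000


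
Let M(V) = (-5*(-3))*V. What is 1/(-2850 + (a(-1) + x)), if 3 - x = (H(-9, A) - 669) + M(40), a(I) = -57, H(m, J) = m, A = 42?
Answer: -1/2826 ≈ -0.00035386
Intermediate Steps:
M(V) = 15*V
x = 81 (x = 3 - ((-9 - 669) + 15*40) = 3 - (-678 + 600) = 3 - 1*(-78) = 3 + 78 = 81)
1/(-2850 + (a(-1) + x)) = 1/(-2850 + (-57 + 81)) = 1/(-2850 + 24) = 1/(-2826) = -1/2826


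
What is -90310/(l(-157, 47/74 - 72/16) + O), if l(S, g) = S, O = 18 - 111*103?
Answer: 4105/526 ≈ 7.8042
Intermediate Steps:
O = -11415 (O = 18 - 11433 = -11415)
-90310/(l(-157, 47/74 - 72/16) + O) = -90310/(-157 - 11415) = -90310/(-11572) = -90310*(-1/11572) = 4105/526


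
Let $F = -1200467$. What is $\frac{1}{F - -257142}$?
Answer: $- \frac{1}{943325} \approx -1.0601 \cdot 10^{-6}$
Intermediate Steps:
$\frac{1}{F - -257142} = \frac{1}{-1200467 - -257142} = \frac{1}{-1200467 + 257142} = \frac{1}{-943325} = - \frac{1}{943325}$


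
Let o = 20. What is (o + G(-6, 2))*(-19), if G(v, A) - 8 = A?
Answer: -570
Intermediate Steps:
G(v, A) = 8 + A
(o + G(-6, 2))*(-19) = (20 + (8 + 2))*(-19) = (20 + 10)*(-19) = 30*(-19) = -570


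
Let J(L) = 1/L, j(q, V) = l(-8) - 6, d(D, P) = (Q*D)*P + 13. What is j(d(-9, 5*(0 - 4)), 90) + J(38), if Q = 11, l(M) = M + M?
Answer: -835/38 ≈ -21.974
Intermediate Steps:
l(M) = 2*M
d(D, P) = 13 + 11*D*P (d(D, P) = (11*D)*P + 13 = 11*D*P + 13 = 13 + 11*D*P)
j(q, V) = -22 (j(q, V) = 2*(-8) - 6 = -16 - 6 = -22)
j(d(-9, 5*(0 - 4)), 90) + J(38) = -22 + 1/38 = -835/38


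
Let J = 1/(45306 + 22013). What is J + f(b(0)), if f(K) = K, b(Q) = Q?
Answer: 1/67319 ≈ 1.4855e-5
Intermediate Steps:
J = 1/67319 ≈ 1.4855e-5
J + f(b(0)) = 1/67319 + 0 = 1/67319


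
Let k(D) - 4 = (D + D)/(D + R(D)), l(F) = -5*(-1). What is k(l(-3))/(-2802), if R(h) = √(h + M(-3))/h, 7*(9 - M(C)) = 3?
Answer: -2587/1199256 + 5*√665/1199256 ≈ -0.0020497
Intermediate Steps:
M(C) = 60/7 (M(C) = 9 - ⅐*3 = 9 - 3/7 = 60/7)
l(F) = 5
R(h) = √(60/7 + h)/h (R(h) = √(h + 60/7)/h = √(60/7 + h)/h)
k(D) = 4 + 2*D/(D + √(420 + 49*D)/(7*D)) (k(D) = 4 + (D + D)/(D + √(420 + 49*D)/(7*D)) = 4 + (2*D)/(D + √(420 + 49*D)/(7*D)) = 4 + 2*D/(D + √(420 + 49*D)/(7*D)))
k(l(-3))/(-2802) = ((4*√(420 + 49*5) + 42*5²)/(7*5² + √7*√(60 + 7*5)))/(-2802) = ((4*√(420 + 245) + 42*25)/(7*25 + √7*√(60 + 35)))*(-1/2802) = ((4*√665 + 1050)/(175 + √7*√95))*(-1/2802) = ((1050 + 4*√665)/(175 + √665))*(-1/2802) = -(1050 + 4*√665)/(2802*(175 + √665))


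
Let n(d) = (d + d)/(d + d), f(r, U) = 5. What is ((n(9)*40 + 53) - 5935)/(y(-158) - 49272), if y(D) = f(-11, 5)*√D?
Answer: 143923512/1213866967 + 14605*I*√158/1213866967 ≈ 0.11857 + 0.00015124*I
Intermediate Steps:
n(d) = 1 (n(d) = (2*d)/((2*d)) = (2*d)*(1/(2*d)) = 1)
y(D) = 5*√D
((n(9)*40 + 53) - 5935)/(y(-158) - 49272) = ((1*40 + 53) - 5935)/(5*√(-158) - 49272) = ((40 + 53) - 5935)/(5*(I*√158) - 49272) = (93 - 5935)/(5*I*√158 - 49272) = -5842/(-49272 + 5*I*√158)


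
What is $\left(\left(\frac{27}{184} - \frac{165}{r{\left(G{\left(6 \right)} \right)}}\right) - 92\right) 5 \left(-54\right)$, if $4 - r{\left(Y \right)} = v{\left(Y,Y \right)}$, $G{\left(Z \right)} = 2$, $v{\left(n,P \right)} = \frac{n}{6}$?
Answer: $\frac{3399435}{92} \approx 36950.0$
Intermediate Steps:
$v{\left(n,P \right)} = \frac{n}{6}$ ($v{\left(n,P \right)} = n \frac{1}{6} = \frac{n}{6}$)
$r{\left(Y \right)} = 4 - \frac{Y}{6}$
$\left(\left(\frac{27}{184} - \frac{165}{r{\left(G{\left(6 \right)} \right)}}\right) - 92\right) 5 \left(-54\right) = \left(\left(\frac{27}{184} - \frac{165}{4 - \frac{1}{3}}\right) - 92\right) 5 \left(-54\right) = \left(\left(27 \cdot \frac{1}{184} - \frac{165}{4 - \frac{1}{3}}\right) - 92\right) \left(-270\right) = \left(\left(\frac{27}{184} - \frac{165}{\frac{11}{3}}\right) - 92\right) \left(-270\right) = \left(\left(\frac{27}{184} - 45\right) - 92\right) \left(-270\right) = \left(- \frac{8253}{184} - 92\right) \left(-270\right) = \left(- \frac{25181}{184}\right) \left(-270\right) = \frac{3399435}{92}$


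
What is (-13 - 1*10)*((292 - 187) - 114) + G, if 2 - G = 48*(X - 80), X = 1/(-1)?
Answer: 4097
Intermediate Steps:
X = -1
G = 3890 (G = 2 - 48*(-1 - 80) = 2 - 48*(-81) = 2 - 1*(-3888) = 2 + 3888 = 3890)
(-13 - 1*10)*((292 - 187) - 114) + G = (-13 - 1*10)*((292 - 187) - 114) + 3890 = (-13 - 10)*(105 - 114) + 3890 = -23*(-9) + 3890 = 207 + 3890 = 4097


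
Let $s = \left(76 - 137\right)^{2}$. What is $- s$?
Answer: $-3721$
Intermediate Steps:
$s = 3721$ ($s = \left(-61\right)^{2} = 3721$)
$- s = \left(-1\right) 3721 = -3721$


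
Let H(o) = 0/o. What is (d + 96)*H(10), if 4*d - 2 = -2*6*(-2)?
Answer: 0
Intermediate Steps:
H(o) = 0
d = 13/2 (d = ½ + (-2*6*(-2))/4 = ½ + (-12*(-2))/4 = ½ + (¼)*24 = ½ + 6 = 13/2 ≈ 6.5000)
(d + 96)*H(10) = (13/2 + 96)*0 = (205/2)*0 = 0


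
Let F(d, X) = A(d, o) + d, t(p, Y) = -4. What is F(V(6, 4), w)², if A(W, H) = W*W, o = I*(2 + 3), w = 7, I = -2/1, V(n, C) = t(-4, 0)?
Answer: 144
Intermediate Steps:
V(n, C) = -4
I = -2 (I = -2*1 = -2)
o = -10 (o = -2*(2 + 3) = -2*5 = -10)
A(W, H) = W²
F(d, X) = d + d² (F(d, X) = d² + d = d + d²)
F(V(6, 4), w)² = (-4*(1 - 4))² = (-4*(-3))² = 12² = 144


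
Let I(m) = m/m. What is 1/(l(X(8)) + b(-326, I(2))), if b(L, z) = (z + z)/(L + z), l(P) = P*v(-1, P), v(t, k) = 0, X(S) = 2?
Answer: -325/2 ≈ -162.50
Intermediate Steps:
I(m) = 1
l(P) = 0 (l(P) = P*0 = 0)
b(L, z) = 2*z/(L + z) (b(L, z) = (2*z)/(L + z) = 2*z/(L + z))
1/(l(X(8)) + b(-326, I(2))) = 1/(0 + 2*1/(-326 + 1)) = 1/(0 + 2*1/(-325)) = 1/(0 + 2*1*(-1/325)) = 1/(0 - 2/325) = 1/(-2/325) = -325/2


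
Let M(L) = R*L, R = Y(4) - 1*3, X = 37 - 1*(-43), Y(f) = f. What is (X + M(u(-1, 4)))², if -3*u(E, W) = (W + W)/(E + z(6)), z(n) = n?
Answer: 1420864/225 ≈ 6315.0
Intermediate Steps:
X = 80 (X = 37 + 43 = 80)
R = 1 (R = 4 - 1*3 = 4 - 3 = 1)
u(E, W) = -2*W/(3*(6 + E)) (u(E, W) = -(W + W)/(3*(E + 6)) = -2*W/(3*(6 + E)))
M(L) = L (M(L) = 1*L = L)
(X + M(u(-1, 4)))² = (80 - 2*4/(18 + 3*(-1)))² = (80 - 2*4/(18 - 3))² = (80 - 2*4/15)² = (80 - 2*4*1/15)² = (80 - 8/15)² = (1192/15)² = 1420864/225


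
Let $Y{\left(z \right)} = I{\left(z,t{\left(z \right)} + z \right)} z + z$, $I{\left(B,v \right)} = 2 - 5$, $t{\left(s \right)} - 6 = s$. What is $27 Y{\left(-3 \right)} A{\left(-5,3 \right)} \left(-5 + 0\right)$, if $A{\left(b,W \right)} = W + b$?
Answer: $1620$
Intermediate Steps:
$t{\left(s \right)} = 6 + s$
$I{\left(B,v \right)} = -3$
$Y{\left(z \right)} = - 2 z$ ($Y{\left(z \right)} = - 3 z + z = - 2 z$)
$27 Y{\left(-3 \right)} A{\left(-5,3 \right)} \left(-5 + 0\right) = 27 \left(\left(-2\right) \left(-3\right)\right) \left(3 - 5\right) \left(-5 + 0\right) = 27 \cdot 6 \left(\left(-2\right) \left(-5\right)\right) = 162 \cdot 10 = 1620$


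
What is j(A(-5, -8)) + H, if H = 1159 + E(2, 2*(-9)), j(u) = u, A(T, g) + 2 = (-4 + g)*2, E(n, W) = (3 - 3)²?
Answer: 1133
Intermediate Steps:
E(n, W) = 0 (E(n, W) = 0² = 0)
A(T, g) = -10 + 2*g (A(T, g) = -2 + (-4 + g)*2 = -2 + (-8 + 2*g) = -10 + 2*g)
H = 1159 (H = 1159 + 0 = 1159)
j(A(-5, -8)) + H = (-10 + 2*(-8)) + 1159 = (-10 - 16) + 1159 = -26 + 1159 = 1133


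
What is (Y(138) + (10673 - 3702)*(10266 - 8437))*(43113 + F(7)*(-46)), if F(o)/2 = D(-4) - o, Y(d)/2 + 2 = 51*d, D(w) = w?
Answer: 563212867875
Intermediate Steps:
Y(d) = -4 + 102*d (Y(d) = -4 + 2*(51*d) = -4 + 102*d)
F(o) = -8 - 2*o (F(o) = 2*(-4 - o) = -8 - 2*o)
(Y(138) + (10673 - 3702)*(10266 - 8437))*(43113 + F(7)*(-46)) = ((-4 + 102*138) + (10673 - 3702)*(10266 - 8437))*(43113 + (-8 - 2*7)*(-46)) = ((-4 + 14076) + 6971*1829)*(43113 + (-8 - 14)*(-46)) = (14072 + 12749959)*(43113 - 22*(-46)) = 12764031*(43113 + 1012) = 12764031*44125 = 563212867875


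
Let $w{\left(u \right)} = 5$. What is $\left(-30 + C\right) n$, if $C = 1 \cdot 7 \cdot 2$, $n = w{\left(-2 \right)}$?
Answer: $-80$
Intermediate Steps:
$n = 5$
$C = 14$ ($C = 1 \cdot 14 = 14$)
$\left(-30 + C\right) n = \left(-30 + 14\right) 5 = \left(-16\right) 5 = -80$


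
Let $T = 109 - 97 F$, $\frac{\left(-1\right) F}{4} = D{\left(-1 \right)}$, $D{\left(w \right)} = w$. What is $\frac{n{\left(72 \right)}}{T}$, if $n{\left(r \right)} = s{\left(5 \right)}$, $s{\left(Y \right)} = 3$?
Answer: $- \frac{1}{93} \approx -0.010753$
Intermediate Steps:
$n{\left(r \right)} = 3$
$F = 4$ ($F = \left(-4\right) \left(-1\right) = 4$)
$T = -279$ ($T = 109 - 388 = -279$)
$\frac{n{\left(72 \right)}}{T} = \frac{3}{-279} = 3 \left(- \frac{1}{279}\right) = - \frac{1}{93}$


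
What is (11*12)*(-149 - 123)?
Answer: -35904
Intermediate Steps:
(11*12)*(-149 - 123) = 132*(-272) = -35904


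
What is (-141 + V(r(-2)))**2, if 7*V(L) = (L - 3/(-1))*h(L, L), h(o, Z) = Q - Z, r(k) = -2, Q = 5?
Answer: 19600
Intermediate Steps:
h(o, Z) = 5 - Z
V(L) = (3 + L)*(5 - L)/7 (V(L) = ((L - 3/(-1))*(5 - L))/7 = ((L - 3*(-1))*(5 - L))/7 = ((L + 3)*(5 - L))/7 = ((3 + L)*(5 - L))/7 = (3 + L)*(5 - L)/7)
(-141 + V(r(-2)))**2 = (-141 - (-5 - 2)*(3 - 2)/7)**2 = (-141 - 1/7*(-7)*1)**2 = (-141 + 1)**2 = (-140)**2 = 19600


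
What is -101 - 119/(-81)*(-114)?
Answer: -7249/27 ≈ -268.48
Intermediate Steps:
-101 - 119/(-81)*(-114) = -101 - 119*(-1/81)*(-114) = -101 + (119/81)*(-114) = -101 - 4522/27 = -7249/27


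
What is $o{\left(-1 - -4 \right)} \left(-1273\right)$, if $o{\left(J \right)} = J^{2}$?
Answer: $-11457$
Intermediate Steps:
$o{\left(-1 - -4 \right)} \left(-1273\right) = \left(-1 - -4\right)^{2} \left(-1273\right) = \left(-1 + 4\right)^{2} \left(-1273\right) = 3^{2} \left(-1273\right) = 9 \left(-1273\right) = -11457$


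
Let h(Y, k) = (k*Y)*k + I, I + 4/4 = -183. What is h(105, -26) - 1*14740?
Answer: 56056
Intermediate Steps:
I = -184 (I = -1 - 183 = -184)
h(Y, k) = -184 + Y*k² (h(Y, k) = (k*Y)*k - 184 = (Y*k)*k - 184 = Y*k² - 184 = -184 + Y*k²)
h(105, -26) - 1*14740 = (-184 + 105*(-26)²) - 1*14740 = (-184 + 105*676) - 14740 = (-184 + 70980) - 14740 = 70796 - 14740 = 56056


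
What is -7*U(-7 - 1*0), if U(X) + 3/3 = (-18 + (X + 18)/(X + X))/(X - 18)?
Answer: 87/50 ≈ 1.7400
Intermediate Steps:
U(X) = -1 + (-18 + (18 + X)/(2*X))/(-18 + X) (U(X) = -1 + (-18 + (X + 18)/(X + X))/(X - 18) = -1 + (-18 + (18 + X)/((2*X)))/(-18 + X) = -1 + (-18 + (18 + X)*(1/(2*X)))/(-18 + X) = -1 + (-18 + (18 + X)/(2*X))/(-18 + X))
-7*U(-7 - 1*0) = -7*(9 + (-7 - 1*0)/2 - (-7 - 1*0)²)/((-7 - 1*0)*(-18 + (-7 - 1*0))) = -7*(9 + (-7 + 0)/2 - (-7 + 0)²)/((-7 + 0)*(-18 + (-7 + 0))) = -7*(9 + (½)*(-7) - 1*(-7)²)/((-7)*(-18 - 7)) = -(-1)*(9 - 7/2 - 1*49)/(-25) = -(-1)*(-1)*(9 - 7/2 - 49)/25 = -(-1)*(-1)*(-87)/(25*2) = -7*(-87/350) = 87/50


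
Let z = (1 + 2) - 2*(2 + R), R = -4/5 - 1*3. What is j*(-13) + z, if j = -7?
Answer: 488/5 ≈ 97.600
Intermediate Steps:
R = -19/5 (R = -4*⅕ - 3 = -⅘ - 3 = -19/5 ≈ -3.8000)
z = 33/5 (z = (1 + 2) - 2*(2 - 19/5) = 3 - 2*(-9/5) = 3 + 18/5 = 33/5 ≈ 6.6000)
j*(-13) + z = -7*(-13) + 33/5 = 91 + 33/5 = 488/5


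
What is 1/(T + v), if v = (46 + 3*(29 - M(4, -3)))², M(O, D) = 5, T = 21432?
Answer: 1/35356 ≈ 2.8284e-5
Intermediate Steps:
v = 13924 (v = (46 + 3*(29 - 1*5))² = (46 + 3*(29 - 5))² = (46 + 3*24)² = (46 + 72)² = 118² = 13924)
1/(T + v) = 1/(21432 + 13924) = 1/35356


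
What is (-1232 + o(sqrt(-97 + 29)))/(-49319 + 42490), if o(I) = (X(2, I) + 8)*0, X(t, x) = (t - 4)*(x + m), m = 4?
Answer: 1232/6829 ≈ 0.18041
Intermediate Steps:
X(t, x) = (-4 + t)*(4 + x) (X(t, x) = (t - 4)*(x + 4) = (-4 + t)*(4 + x))
o(I) = 0 (o(I) = ((-16 - 4*I + 4*2 + 2*I) + 8)*0 = ((-16 - 4*I + 8 + 2*I) + 8)*0 = ((-8 - 2*I) + 8)*0 = -2*I*0 = 0)
(-1232 + o(sqrt(-97 + 29)))/(-49319 + 42490) = (-1232 + 0)/(-49319 + 42490) = -1232/(-6829) = -1232*(-1/6829) = 1232/6829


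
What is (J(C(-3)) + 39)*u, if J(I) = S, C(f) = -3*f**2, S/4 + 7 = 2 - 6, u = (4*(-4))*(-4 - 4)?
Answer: -640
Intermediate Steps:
u = 128 (u = -16*(-8) = 128)
S = -44 (S = -28 + 4*(2 - 6) = -28 + 4*(-4) = -28 - 16 = -44)
J(I) = -44
(J(C(-3)) + 39)*u = (-44 + 39)*128 = -5*128 = -640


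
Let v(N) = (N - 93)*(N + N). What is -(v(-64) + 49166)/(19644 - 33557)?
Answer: 69262/13913 ≈ 4.9782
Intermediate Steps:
v(N) = 2*N*(-93 + N) (v(N) = (-93 + N)*(2*N) = 2*N*(-93 + N))
-(v(-64) + 49166)/(19644 - 33557) = -(2*(-64)*(-93 - 64) + 49166)/(19644 - 33557) = -(2*(-64)*(-157) + 49166)/(-13913) = -(20096 + 49166)*(-1)/13913 = -69262*(-1)/13913 = -1*(-69262/13913) = 69262/13913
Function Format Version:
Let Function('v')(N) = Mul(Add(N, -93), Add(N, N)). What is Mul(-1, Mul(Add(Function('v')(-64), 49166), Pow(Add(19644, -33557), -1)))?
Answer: Rational(69262, 13913) ≈ 4.9782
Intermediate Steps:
Function('v')(N) = Mul(2, N, Add(-93, N)) (Function('v')(N) = Mul(Add(-93, N), Mul(2, N)) = Mul(2, N, Add(-93, N)))
Mul(-1, Mul(Add(Function('v')(-64), 49166), Pow(Add(19644, -33557), -1))) = Mul(-1, Mul(Add(Mul(2, -64, Add(-93, -64)), 49166), Pow(Add(19644, -33557), -1))) = Mul(-1, Mul(Add(Mul(2, -64, -157), 49166), Pow(-13913, -1))) = Mul(-1, Mul(Add(20096, 49166), Rational(-1, 13913))) = Mul(-1, Mul(69262, Rational(-1, 13913))) = Mul(-1, Rational(-69262, 13913)) = Rational(69262, 13913)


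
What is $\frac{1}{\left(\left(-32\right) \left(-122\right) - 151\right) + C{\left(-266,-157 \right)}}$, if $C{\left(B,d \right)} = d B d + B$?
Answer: $- \frac{1}{6553147} \approx -1.526 \cdot 10^{-7}$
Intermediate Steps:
$C{\left(B,d \right)} = B + B d^{2}$ ($C{\left(B,d \right)} = B d d + B = B d^{2} + B = B + B d^{2}$)
$\frac{1}{\left(\left(-32\right) \left(-122\right) - 151\right) + C{\left(-266,-157 \right)}} = \frac{1}{\left(\left(-32\right) \left(-122\right) - 151\right) - 266 \left(1 + \left(-157\right)^{2}\right)} = \frac{1}{\left(3904 - 151\right) - 266 \left(1 + 24649\right)} = \frac{1}{3753 - 6556900} = \frac{1}{-6553147} = - \frac{1}{6553147}$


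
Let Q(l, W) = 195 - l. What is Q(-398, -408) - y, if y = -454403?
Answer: 454996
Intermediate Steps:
Q(-398, -408) - y = (195 - 1*(-398)) - 1*(-454403) = (195 + 398) + 454403 = 593 + 454403 = 454996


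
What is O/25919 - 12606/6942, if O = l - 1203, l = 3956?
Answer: -51270598/29988283 ≈ -1.7097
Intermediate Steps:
O = 2753 (O = 3956 - 1203 = 2753)
O/25919 - 12606/6942 = 2753/25919 - 12606/6942 = 2753*(1/25919) - 12606*1/6942 = 2753/25919 - 2101/1157 = -51270598/29988283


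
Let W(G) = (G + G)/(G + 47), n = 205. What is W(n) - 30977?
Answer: -3902897/126 ≈ -30975.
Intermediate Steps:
W(G) = 2*G/(47 + G) (W(G) = (2*G)/(47 + G) = 2*G/(47 + G))
W(n) - 30977 = 2*205/(47 + 205) - 30977 = 2*205/252 - 30977 = 2*205*(1/252) - 30977 = 205/126 - 30977 = -3902897/126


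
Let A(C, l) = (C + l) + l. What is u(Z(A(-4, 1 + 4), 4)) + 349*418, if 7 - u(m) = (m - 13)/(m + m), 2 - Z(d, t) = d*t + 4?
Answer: 583553/4 ≈ 1.4589e+5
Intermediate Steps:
A(C, l) = C + 2*l
Z(d, t) = -2 - d*t (Z(d, t) = 2 - (d*t + 4) = 2 - (4 + d*t) = 2 + (-4 - d*t) = -2 - d*t)
u(m) = 7 - (-13 + m)/(2*m) (u(m) = 7 - (m - 13)/(m + m) = 7 - (-13 + m)/(2*m))
u(Z(A(-4, 1 + 4), 4)) + 349*418 = 13*(1 + (-2 - 1*(-4 + 2*(1 + 4))*4))/(2*(-2 - 1*(-4 + 2*(1 + 4))*4)) + 349*418 = 13*(1 + (-2 - 1*(-4 + 2*5)*4))/(2*(-2 - 1*(-4 + 2*5)*4)) + 145882 = 13*(1 + (-2 - 1*(-4 + 10)*4))/(2*(-2 - 1*(-4 + 10)*4)) + 145882 = 13*(1 + (-2 - 1*6*4))/(2*(-2 - 1*6*4)) + 145882 = 13*(1 + (-2 - 24))/(2*(-2 - 24)) + 145882 = (13/2)*(1 - 26)/(-26) + 145882 = (13/2)*(-1/26)*(-25) + 145882 = 25/4 + 145882 = 583553/4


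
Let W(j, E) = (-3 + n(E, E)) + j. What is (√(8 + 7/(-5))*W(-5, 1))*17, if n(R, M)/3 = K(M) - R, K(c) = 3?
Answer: -34*√165/5 ≈ -87.348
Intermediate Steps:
n(R, M) = 9 - 3*R (n(R, M) = 3*(3 - R) = 9 - 3*R)
W(j, E) = 6 + j - 3*E (W(j, E) = (-3 + (9 - 3*E)) + j = (6 - 3*E) + j = 6 + j - 3*E)
(√(8 + 7/(-5))*W(-5, 1))*17 = (√(8 + 7/(-5))*(6 - 5 - 3*1))*17 = (√(8 + 7*(-⅕))*(6 - 5 - 3))*17 = (√(8 - 7/5)*(-2))*17 = (√(33/5)*(-2))*17 = ((√165/5)*(-2))*17 = -2*√165/5*17 = -34*√165/5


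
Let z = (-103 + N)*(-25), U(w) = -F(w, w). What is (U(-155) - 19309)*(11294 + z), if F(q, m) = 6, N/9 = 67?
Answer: 23293890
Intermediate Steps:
N = 603 (N = 9*67 = 603)
U(w) = -6 (U(w) = -1*6 = -6)
z = -12500 (z = (-103 + 603)*(-25) = 500*(-25) = -12500)
(U(-155) - 19309)*(11294 + z) = (-6 - 19309)*(11294 - 12500) = -19315*(-1206) = 23293890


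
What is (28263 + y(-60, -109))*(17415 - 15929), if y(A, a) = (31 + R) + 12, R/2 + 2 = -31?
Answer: 41964640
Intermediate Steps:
R = -66 (R = -4 + 2*(-31) = -4 - 62 = -66)
y(A, a) = -23 (y(A, a) = (31 - 66) + 12 = -35 + 12 = -23)
(28263 + y(-60, -109))*(17415 - 15929) = (28263 - 23)*(17415 - 15929) = 28240*1486 = 41964640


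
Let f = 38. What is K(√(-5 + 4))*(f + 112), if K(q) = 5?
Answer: 750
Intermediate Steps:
K(√(-5 + 4))*(f + 112) = 5*(38 + 112) = 5*150 = 750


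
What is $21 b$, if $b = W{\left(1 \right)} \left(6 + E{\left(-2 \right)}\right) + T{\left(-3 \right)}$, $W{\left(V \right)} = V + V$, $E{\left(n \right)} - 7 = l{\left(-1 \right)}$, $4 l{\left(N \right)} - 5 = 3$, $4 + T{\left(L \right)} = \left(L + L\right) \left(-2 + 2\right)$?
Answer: $546$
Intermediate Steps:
$T{\left(L \right)} = -4$ ($T{\left(L \right)} = -4 + \left(L + L\right) \left(-2 + 2\right) = -4 + 2 L 0 = -4 + 0 = -4$)
$l{\left(N \right)} = 2$ ($l{\left(N \right)} = \frac{5}{4} + \frac{1}{4} \cdot 3 = \frac{5}{4} + \frac{3}{4} = 2$)
$E{\left(n \right)} = 9$ ($E{\left(n \right)} = 7 + 2 = 9$)
$W{\left(V \right)} = 2 V$
$b = 26$ ($b = 2 \cdot 1 \left(6 + 9\right) - 4 = 2 \cdot 15 - 4 = 30 - 4 = 26$)
$21 b = 21 \cdot 26 = 546$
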